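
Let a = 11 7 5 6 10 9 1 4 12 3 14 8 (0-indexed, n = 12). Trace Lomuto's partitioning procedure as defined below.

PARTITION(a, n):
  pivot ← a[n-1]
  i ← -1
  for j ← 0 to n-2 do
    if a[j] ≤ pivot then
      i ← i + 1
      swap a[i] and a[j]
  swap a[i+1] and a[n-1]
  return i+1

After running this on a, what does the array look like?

7 5 6 1 4 3 8 10 12 9 14 11

pivot=8, i=-1
j=0: 11>8, skip
j=1: 7≤8, i=0, swap(0,1) ⇒ 7 11 5 6 10 9 1 4 12 3 14 8
j=2: 5≤8, i=1, swap(1,2) ⇒ 7 5 11 6 10 9 1 4 12 3 14 8
j=3: 6≤8, i=2, swap(2,3) ⇒ 7 5 6 11 10 9 1 4 12 3 14 8
j=4: 10>8, skip
j=5: 9>8, skip
j=6: 1≤8, i=3, swap(3,6) ⇒ 7 5 6 1 10 9 11 4 12 3 14 8
j=7: 4≤8, i=4, swap(4,7) ⇒ 7 5 6 1 4 9 11 10 12 3 14 8
j=8: 12>8, skip
j=9: 3≤8, i=5, swap(5,9) ⇒ 7 5 6 1 4 3 11 10 12 9 14 8
j=10: 14>8, skip
swap(6,11) ⇒ 7 5 6 1 4 3 8 10 12 9 14 11; return 6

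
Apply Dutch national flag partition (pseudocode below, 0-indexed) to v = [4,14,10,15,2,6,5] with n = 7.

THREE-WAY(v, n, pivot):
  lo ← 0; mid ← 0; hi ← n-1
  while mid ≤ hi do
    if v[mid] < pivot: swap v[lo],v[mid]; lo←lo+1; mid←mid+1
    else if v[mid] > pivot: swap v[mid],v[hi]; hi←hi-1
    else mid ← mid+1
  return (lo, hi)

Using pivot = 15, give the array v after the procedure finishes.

lo=0 mid=0 hi=6
4<15: swap(0,0), lo=1 mid=1 ⇒ [4,14,10,15,2,6,5]
14<15: swap(1,1), lo=2 mid=2 ⇒ [4,14,10,15,2,6,5]
10<15: swap(2,2), lo=3 mid=3 ⇒ [4,14,10,15,2,6,5]
15=15: mid=4
2<15: swap(3,4), lo=4 mid=5 ⇒ [4,14,10,2,15,6,5]
6<15: swap(4,5), lo=5 mid=6 ⇒ [4,14,10,2,6,15,5]
5<15: swap(5,6), lo=6 mid=7 ⇒ [4,14,10,2,6,5,15]
done. lo=6 hi=6; v=[4,14,10,2,6,5,15]

[4,14,10,2,6,5,15]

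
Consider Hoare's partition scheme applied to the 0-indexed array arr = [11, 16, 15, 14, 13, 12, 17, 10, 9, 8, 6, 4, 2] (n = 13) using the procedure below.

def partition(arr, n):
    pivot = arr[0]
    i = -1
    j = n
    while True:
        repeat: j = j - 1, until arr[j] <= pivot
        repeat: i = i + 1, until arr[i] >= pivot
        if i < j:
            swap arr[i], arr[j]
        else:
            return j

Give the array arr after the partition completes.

pivot=11
j stops at 12 (2), i stops at 0 (11); swap ⇒ [2, 16, 15, 14, 13, 12, 17, 10, 9, 8, 6, 4, 11]
j stops at 11 (4), i stops at 1 (16); swap ⇒ [2, 4, 15, 14, 13, 12, 17, 10, 9, 8, 6, 16, 11]
j stops at 10 (6), i stops at 2 (15); swap ⇒ [2, 4, 6, 14, 13, 12, 17, 10, 9, 8, 15, 16, 11]
j stops at 9 (8), i stops at 3 (14); swap ⇒ [2, 4, 6, 8, 13, 12, 17, 10, 9, 14, 15, 16, 11]
j stops at 8 (9), i stops at 4 (13); swap ⇒ [2, 4, 6, 8, 9, 12, 17, 10, 13, 14, 15, 16, 11]
j stops at 7 (10), i stops at 5 (12); swap ⇒ [2, 4, 6, 8, 9, 10, 17, 12, 13, 14, 15, 16, 11]
j stops at 5, i stops at 6; i≥j ⇒ return 5. arr=[2, 4, 6, 8, 9, 10, 17, 12, 13, 14, 15, 16, 11]

[2, 4, 6, 8, 9, 10, 17, 12, 13, 14, 15, 16, 11]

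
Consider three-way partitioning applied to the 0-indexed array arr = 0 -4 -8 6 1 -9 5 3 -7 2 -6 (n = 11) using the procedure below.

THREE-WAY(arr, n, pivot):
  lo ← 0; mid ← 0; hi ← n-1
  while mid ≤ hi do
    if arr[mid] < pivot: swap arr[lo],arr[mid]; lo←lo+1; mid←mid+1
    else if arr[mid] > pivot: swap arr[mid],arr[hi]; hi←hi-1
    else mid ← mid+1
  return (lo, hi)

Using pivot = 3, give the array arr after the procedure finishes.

pivot = 3; lo=0, mid=0, hi=10
arr[mid]=0<3: swap arr[0],arr[0]; lo=1,mid=1 → 0 -4 -8 6 1 -9 5 3 -7 2 -6
arr[mid]=-4<3: swap arr[1],arr[1]; lo=2,mid=2 → 0 -4 -8 6 1 -9 5 3 -7 2 -6
arr[mid]=-8<3: swap arr[2],arr[2]; lo=3,mid=3 → 0 -4 -8 6 1 -9 5 3 -7 2 -6
arr[mid]=6>3: swap arr[3],arr[10]; hi=9 → 0 -4 -8 -6 1 -9 5 3 -7 2 6
arr[mid]=-6<3: swap arr[3],arr[3]; lo=4,mid=4 → 0 -4 -8 -6 1 -9 5 3 -7 2 6
arr[mid]=1<3: swap arr[4],arr[4]; lo=5,mid=5 → 0 -4 -8 -6 1 -9 5 3 -7 2 6
arr[mid]=-9<3: swap arr[5],arr[5]; lo=6,mid=6 → 0 -4 -8 -6 1 -9 5 3 -7 2 6
arr[mid]=5>3: swap arr[6],arr[9]; hi=8 → 0 -4 -8 -6 1 -9 2 3 -7 5 6
arr[mid]=2<3: swap arr[6],arr[6]; lo=7,mid=7 → 0 -4 -8 -6 1 -9 2 3 -7 5 6
arr[mid]=3=3: mid=8
arr[mid]=-7<3: swap arr[7],arr[8]; lo=8,mid=9 → 0 -4 -8 -6 1 -9 2 -7 3 5 6
end: lo=8, hi=8; arr = 0 -4 -8 -6 1 -9 2 -7 3 5 6

0 -4 -8 -6 1 -9 2 -7 3 5 6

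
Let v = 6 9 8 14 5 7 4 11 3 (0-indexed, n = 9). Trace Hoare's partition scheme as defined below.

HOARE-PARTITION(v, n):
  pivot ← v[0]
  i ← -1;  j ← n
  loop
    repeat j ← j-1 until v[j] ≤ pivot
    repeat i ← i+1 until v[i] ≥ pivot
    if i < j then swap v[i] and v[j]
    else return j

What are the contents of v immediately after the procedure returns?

3 4 5 14 8 7 9 11 6

pivot = v[0] = 6; i = -1, j = 9
j→8 (v[8]=3≤6), i→0 (v[0]=6≥6); i<j, swap → 3 9 8 14 5 7 4 11 6
j→6 (v[6]=4≤6), i→1 (v[1]=9≥6); i<j, swap → 3 4 8 14 5 7 9 11 6
j→4 (v[4]=5≤6), i→2 (v[2]=8≥6); i<j, swap → 3 4 5 14 8 7 9 11 6
j→2, i→3; i≥j, return j=2. v = 3 4 5 14 8 7 9 11 6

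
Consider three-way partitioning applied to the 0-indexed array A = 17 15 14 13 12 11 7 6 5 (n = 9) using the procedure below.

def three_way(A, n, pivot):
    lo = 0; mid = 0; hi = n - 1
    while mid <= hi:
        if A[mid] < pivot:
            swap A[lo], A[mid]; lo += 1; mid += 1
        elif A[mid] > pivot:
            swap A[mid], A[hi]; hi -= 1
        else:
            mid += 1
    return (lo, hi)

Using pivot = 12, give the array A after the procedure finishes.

lo=0 mid=0 hi=8
17>12: swap(0,8), hi=7 ⇒ 5 15 14 13 12 11 7 6 17
5<12: swap(0,0), lo=1 mid=1 ⇒ 5 15 14 13 12 11 7 6 17
15>12: swap(1,7), hi=6 ⇒ 5 6 14 13 12 11 7 15 17
6<12: swap(1,1), lo=2 mid=2 ⇒ 5 6 14 13 12 11 7 15 17
14>12: swap(2,6), hi=5 ⇒ 5 6 7 13 12 11 14 15 17
7<12: swap(2,2), lo=3 mid=3 ⇒ 5 6 7 13 12 11 14 15 17
13>12: swap(3,5), hi=4 ⇒ 5 6 7 11 12 13 14 15 17
11<12: swap(3,3), lo=4 mid=4 ⇒ 5 6 7 11 12 13 14 15 17
12=12: mid=5
done. lo=4 hi=4; A=5 6 7 11 12 13 14 15 17

5 6 7 11 12 13 14 15 17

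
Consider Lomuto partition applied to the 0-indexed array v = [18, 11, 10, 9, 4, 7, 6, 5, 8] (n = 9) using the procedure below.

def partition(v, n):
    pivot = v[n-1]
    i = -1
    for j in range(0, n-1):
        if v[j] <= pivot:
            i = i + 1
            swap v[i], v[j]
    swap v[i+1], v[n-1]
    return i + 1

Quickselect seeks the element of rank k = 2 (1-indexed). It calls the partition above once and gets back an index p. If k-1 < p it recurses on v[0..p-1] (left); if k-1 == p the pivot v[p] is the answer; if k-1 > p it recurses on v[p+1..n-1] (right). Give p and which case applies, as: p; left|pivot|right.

4; left

pivot = v[8] = 8; i = -1
j=0: v[0]=18 > 8 → no swap
j=1: v[1]=11 > 8 → no swap
j=2: v[2]=10 > 8 → no swap
j=3: v[3]=9 > 8 → no swap
j=4: v[4]=4 ≤ 8 → i=0, swap v[0],v[4] → [4, 11, 10, 9, 18, 7, 6, 5, 8]
j=5: v[5]=7 ≤ 8 → i=1, swap v[1],v[5] → [4, 7, 10, 9, 18, 11, 6, 5, 8]
j=6: v[6]=6 ≤ 8 → i=2, swap v[2],v[6] → [4, 7, 6, 9, 18, 11, 10, 5, 8]
j=7: v[7]=5 ≤ 8 → i=3, swap v[3],v[7] → [4, 7, 6, 5, 18, 11, 10, 9, 8]
final swap v[4],v[8] → [4, 7, 6, 5, 8, 11, 10, 9, 18]; return 4
p = 4; k-1 = 1 < 4 ⇒ left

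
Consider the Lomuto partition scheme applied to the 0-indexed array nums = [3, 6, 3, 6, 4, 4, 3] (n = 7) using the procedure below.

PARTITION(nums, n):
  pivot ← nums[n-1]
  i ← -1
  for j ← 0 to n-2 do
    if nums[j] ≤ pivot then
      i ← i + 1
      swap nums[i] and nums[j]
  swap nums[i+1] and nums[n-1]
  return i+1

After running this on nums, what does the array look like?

[3, 3, 3, 6, 4, 4, 6]

pivot = nums[6] = 3; i = -1
j=0: nums[0]=3 ≤ 3 → i=0, swap nums[0],nums[0] (no change) → [3, 6, 3, 6, 4, 4, 3]
j=1: nums[1]=6 > 3 → no swap
j=2: nums[2]=3 ≤ 3 → i=1, swap nums[1],nums[2] → [3, 3, 6, 6, 4, 4, 3]
j=3: nums[3]=6 > 3 → no swap
j=4: nums[4]=4 > 3 → no swap
j=5: nums[5]=4 > 3 → no swap
final swap nums[2],nums[6] → [3, 3, 3, 6, 4, 4, 6]; return 2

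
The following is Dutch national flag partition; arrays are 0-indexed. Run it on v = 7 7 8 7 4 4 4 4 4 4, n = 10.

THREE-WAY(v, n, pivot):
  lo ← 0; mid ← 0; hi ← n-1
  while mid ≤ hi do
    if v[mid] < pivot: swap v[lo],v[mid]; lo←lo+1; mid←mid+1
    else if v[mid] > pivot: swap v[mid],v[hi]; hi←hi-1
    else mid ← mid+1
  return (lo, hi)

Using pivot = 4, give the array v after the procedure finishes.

4 4 4 4 4 4 7 8 7 7

pivot = 4; lo=0, mid=0, hi=9
v[mid]=7>4: swap v[0],v[9]; hi=8 → 4 7 8 7 4 4 4 4 4 7
v[mid]=4=4: mid=1
v[mid]=7>4: swap v[1],v[8]; hi=7 → 4 4 8 7 4 4 4 4 7 7
v[mid]=4=4: mid=2
v[mid]=8>4: swap v[2],v[7]; hi=6 → 4 4 4 7 4 4 4 8 7 7
v[mid]=4=4: mid=3
v[mid]=7>4: swap v[3],v[6]; hi=5 → 4 4 4 4 4 4 7 8 7 7
v[mid]=4=4: mid=4
v[mid]=4=4: mid=5
v[mid]=4=4: mid=6
end: lo=0, hi=5; v = 4 4 4 4 4 4 7 8 7 7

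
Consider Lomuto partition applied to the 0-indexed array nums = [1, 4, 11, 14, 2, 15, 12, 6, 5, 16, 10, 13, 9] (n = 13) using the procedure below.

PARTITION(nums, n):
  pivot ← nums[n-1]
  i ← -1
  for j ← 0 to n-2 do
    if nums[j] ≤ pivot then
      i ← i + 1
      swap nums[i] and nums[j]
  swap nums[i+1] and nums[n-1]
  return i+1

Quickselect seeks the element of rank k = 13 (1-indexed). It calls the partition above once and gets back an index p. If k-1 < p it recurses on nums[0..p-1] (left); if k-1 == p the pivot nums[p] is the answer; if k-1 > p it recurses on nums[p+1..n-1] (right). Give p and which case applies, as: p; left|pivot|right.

pivot = nums[12] = 9; i = -1
j=0: nums[0]=1 ≤ 9 → i=0, swap nums[0],nums[0] (no change) → [1, 4, 11, 14, 2, 15, 12, 6, 5, 16, 10, 13, 9]
j=1: nums[1]=4 ≤ 9 → i=1, swap nums[1],nums[1] (no change) → [1, 4, 11, 14, 2, 15, 12, 6, 5, 16, 10, 13, 9]
j=2: nums[2]=11 > 9 → no swap
j=3: nums[3]=14 > 9 → no swap
j=4: nums[4]=2 ≤ 9 → i=2, swap nums[2],nums[4] → [1, 4, 2, 14, 11, 15, 12, 6, 5, 16, 10, 13, 9]
j=5: nums[5]=15 > 9 → no swap
j=6: nums[6]=12 > 9 → no swap
j=7: nums[7]=6 ≤ 9 → i=3, swap nums[3],nums[7] → [1, 4, 2, 6, 11, 15, 12, 14, 5, 16, 10, 13, 9]
j=8: nums[8]=5 ≤ 9 → i=4, swap nums[4],nums[8] → [1, 4, 2, 6, 5, 15, 12, 14, 11, 16, 10, 13, 9]
j=9: nums[9]=16 > 9 → no swap
j=10: nums[10]=10 > 9 → no swap
j=11: nums[11]=13 > 9 → no swap
final swap nums[5],nums[12] → [1, 4, 2, 6, 5, 9, 12, 14, 11, 16, 10, 13, 15]; return 5
p = 5; k-1 = 12 > 5 ⇒ right

5; right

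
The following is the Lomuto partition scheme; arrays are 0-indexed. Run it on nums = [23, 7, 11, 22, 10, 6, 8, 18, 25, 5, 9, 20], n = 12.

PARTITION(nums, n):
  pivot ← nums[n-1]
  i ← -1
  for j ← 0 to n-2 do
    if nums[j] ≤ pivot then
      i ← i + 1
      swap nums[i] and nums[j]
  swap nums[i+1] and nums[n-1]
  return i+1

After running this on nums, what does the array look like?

pivot = nums[11] = 20; i = -1
j=0: nums[0]=23 > 20 → no swap
j=1: nums[1]=7 ≤ 20 → i=0, swap nums[0],nums[1] → [7, 23, 11, 22, 10, 6, 8, 18, 25, 5, 9, 20]
j=2: nums[2]=11 ≤ 20 → i=1, swap nums[1],nums[2] → [7, 11, 23, 22, 10, 6, 8, 18, 25, 5, 9, 20]
j=3: nums[3]=22 > 20 → no swap
j=4: nums[4]=10 ≤ 20 → i=2, swap nums[2],nums[4] → [7, 11, 10, 22, 23, 6, 8, 18, 25, 5, 9, 20]
j=5: nums[5]=6 ≤ 20 → i=3, swap nums[3],nums[5] → [7, 11, 10, 6, 23, 22, 8, 18, 25, 5, 9, 20]
j=6: nums[6]=8 ≤ 20 → i=4, swap nums[4],nums[6] → [7, 11, 10, 6, 8, 22, 23, 18, 25, 5, 9, 20]
j=7: nums[7]=18 ≤ 20 → i=5, swap nums[5],nums[7] → [7, 11, 10, 6, 8, 18, 23, 22, 25, 5, 9, 20]
j=8: nums[8]=25 > 20 → no swap
j=9: nums[9]=5 ≤ 20 → i=6, swap nums[6],nums[9] → [7, 11, 10, 6, 8, 18, 5, 22, 25, 23, 9, 20]
j=10: nums[10]=9 ≤ 20 → i=7, swap nums[7],nums[10] → [7, 11, 10, 6, 8, 18, 5, 9, 25, 23, 22, 20]
final swap nums[8],nums[11] → [7, 11, 10, 6, 8, 18, 5, 9, 20, 23, 22, 25]; return 8

[7, 11, 10, 6, 8, 18, 5, 9, 20, 23, 22, 25]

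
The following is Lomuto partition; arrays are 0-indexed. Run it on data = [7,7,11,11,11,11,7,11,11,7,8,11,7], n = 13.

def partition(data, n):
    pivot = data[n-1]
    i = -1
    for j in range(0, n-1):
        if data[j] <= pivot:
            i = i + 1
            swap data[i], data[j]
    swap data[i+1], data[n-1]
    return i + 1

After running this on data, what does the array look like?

[7,7,7,7,7,11,11,11,11,11,8,11,11]

pivot = data[12] = 7; i = -1
j=0: data[0]=7 ≤ 7 → i=0, swap data[0],data[0] (no change) → [7,7,11,11,11,11,7,11,11,7,8,11,7]
j=1: data[1]=7 ≤ 7 → i=1, swap data[1],data[1] (no change) → [7,7,11,11,11,11,7,11,11,7,8,11,7]
j=2: data[2]=11 > 7 → no swap
j=3: data[3]=11 > 7 → no swap
j=4: data[4]=11 > 7 → no swap
j=5: data[5]=11 > 7 → no swap
j=6: data[6]=7 ≤ 7 → i=2, swap data[2],data[6] → [7,7,7,11,11,11,11,11,11,7,8,11,7]
j=7: data[7]=11 > 7 → no swap
j=8: data[8]=11 > 7 → no swap
j=9: data[9]=7 ≤ 7 → i=3, swap data[3],data[9] → [7,7,7,7,11,11,11,11,11,11,8,11,7]
j=10: data[10]=8 > 7 → no swap
j=11: data[11]=11 > 7 → no swap
final swap data[4],data[12] → [7,7,7,7,7,11,11,11,11,11,8,11,11]; return 4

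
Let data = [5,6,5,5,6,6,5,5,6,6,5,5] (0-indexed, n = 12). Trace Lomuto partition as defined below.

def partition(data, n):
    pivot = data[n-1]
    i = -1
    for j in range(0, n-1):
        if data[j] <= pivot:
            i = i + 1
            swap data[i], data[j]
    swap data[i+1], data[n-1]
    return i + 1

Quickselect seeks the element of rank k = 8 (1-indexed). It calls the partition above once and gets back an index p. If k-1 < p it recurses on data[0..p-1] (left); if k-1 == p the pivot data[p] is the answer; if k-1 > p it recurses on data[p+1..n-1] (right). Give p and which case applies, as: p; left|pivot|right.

pivot = data[11] = 5; i = -1
j=0: data[0]=5 ≤ 5 → i=0, swap data[0],data[0] (no change) → [5,6,5,5,6,6,5,5,6,6,5,5]
j=1: data[1]=6 > 5 → no swap
j=2: data[2]=5 ≤ 5 → i=1, swap data[1],data[2] → [5,5,6,5,6,6,5,5,6,6,5,5]
j=3: data[3]=5 ≤ 5 → i=2, swap data[2],data[3] → [5,5,5,6,6,6,5,5,6,6,5,5]
j=4: data[4]=6 > 5 → no swap
j=5: data[5]=6 > 5 → no swap
j=6: data[6]=5 ≤ 5 → i=3, swap data[3],data[6] → [5,5,5,5,6,6,6,5,6,6,5,5]
j=7: data[7]=5 ≤ 5 → i=4, swap data[4],data[7] → [5,5,5,5,5,6,6,6,6,6,5,5]
j=8: data[8]=6 > 5 → no swap
j=9: data[9]=6 > 5 → no swap
j=10: data[10]=5 ≤ 5 → i=5, swap data[5],data[10] → [5,5,5,5,5,5,6,6,6,6,6,5]
final swap data[6],data[11] → [5,5,5,5,5,5,5,6,6,6,6,6]; return 6
p = 6; k-1 = 7 > 6 ⇒ right

6; right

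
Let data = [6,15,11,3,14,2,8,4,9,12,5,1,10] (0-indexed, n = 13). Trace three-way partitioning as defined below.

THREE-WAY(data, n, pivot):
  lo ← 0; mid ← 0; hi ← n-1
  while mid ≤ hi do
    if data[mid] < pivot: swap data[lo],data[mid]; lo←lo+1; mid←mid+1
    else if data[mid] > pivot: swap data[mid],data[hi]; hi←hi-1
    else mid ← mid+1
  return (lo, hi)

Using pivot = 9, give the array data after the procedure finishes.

lo=0 mid=0 hi=12
6<9: swap(0,0), lo=1 mid=1 ⇒ [6,15,11,3,14,2,8,4,9,12,5,1,10]
15>9: swap(1,12), hi=11 ⇒ [6,10,11,3,14,2,8,4,9,12,5,1,15]
10>9: swap(1,11), hi=10 ⇒ [6,1,11,3,14,2,8,4,9,12,5,10,15]
1<9: swap(1,1), lo=2 mid=2 ⇒ [6,1,11,3,14,2,8,4,9,12,5,10,15]
11>9: swap(2,10), hi=9 ⇒ [6,1,5,3,14,2,8,4,9,12,11,10,15]
5<9: swap(2,2), lo=3 mid=3 ⇒ [6,1,5,3,14,2,8,4,9,12,11,10,15]
3<9: swap(3,3), lo=4 mid=4 ⇒ [6,1,5,3,14,2,8,4,9,12,11,10,15]
14>9: swap(4,9), hi=8 ⇒ [6,1,5,3,12,2,8,4,9,14,11,10,15]
12>9: swap(4,8), hi=7 ⇒ [6,1,5,3,9,2,8,4,12,14,11,10,15]
9=9: mid=5
2<9: swap(4,5), lo=5 mid=6 ⇒ [6,1,5,3,2,9,8,4,12,14,11,10,15]
8<9: swap(5,6), lo=6 mid=7 ⇒ [6,1,5,3,2,8,9,4,12,14,11,10,15]
4<9: swap(6,7), lo=7 mid=8 ⇒ [6,1,5,3,2,8,4,9,12,14,11,10,15]
done. lo=7 hi=7; data=[6,1,5,3,2,8,4,9,12,14,11,10,15]

[6,1,5,3,2,8,4,9,12,14,11,10,15]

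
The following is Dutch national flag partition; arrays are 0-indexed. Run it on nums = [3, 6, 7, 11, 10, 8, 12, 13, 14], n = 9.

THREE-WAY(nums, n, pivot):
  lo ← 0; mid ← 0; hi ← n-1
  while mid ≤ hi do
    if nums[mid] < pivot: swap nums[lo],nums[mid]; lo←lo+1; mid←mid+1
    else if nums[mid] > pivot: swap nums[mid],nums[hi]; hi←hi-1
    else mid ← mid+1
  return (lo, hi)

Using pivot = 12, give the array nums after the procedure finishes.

[3, 6, 7, 11, 10, 8, 12, 14, 13]

pivot = 12; lo=0, mid=0, hi=8
nums[mid]=3<12: swap nums[0],nums[0]; lo=1,mid=1 → [3, 6, 7, 11, 10, 8, 12, 13, 14]
nums[mid]=6<12: swap nums[1],nums[1]; lo=2,mid=2 → [3, 6, 7, 11, 10, 8, 12, 13, 14]
nums[mid]=7<12: swap nums[2],nums[2]; lo=3,mid=3 → [3, 6, 7, 11, 10, 8, 12, 13, 14]
nums[mid]=11<12: swap nums[3],nums[3]; lo=4,mid=4 → [3, 6, 7, 11, 10, 8, 12, 13, 14]
nums[mid]=10<12: swap nums[4],nums[4]; lo=5,mid=5 → [3, 6, 7, 11, 10, 8, 12, 13, 14]
nums[mid]=8<12: swap nums[5],nums[5]; lo=6,mid=6 → [3, 6, 7, 11, 10, 8, 12, 13, 14]
nums[mid]=12=12: mid=7
nums[mid]=13>12: swap nums[7],nums[8]; hi=7 → [3, 6, 7, 11, 10, 8, 12, 14, 13]
nums[mid]=14>12: swap nums[7],nums[7]; hi=6 → [3, 6, 7, 11, 10, 8, 12, 14, 13]
end: lo=6, hi=6; nums = [3, 6, 7, 11, 10, 8, 12, 14, 13]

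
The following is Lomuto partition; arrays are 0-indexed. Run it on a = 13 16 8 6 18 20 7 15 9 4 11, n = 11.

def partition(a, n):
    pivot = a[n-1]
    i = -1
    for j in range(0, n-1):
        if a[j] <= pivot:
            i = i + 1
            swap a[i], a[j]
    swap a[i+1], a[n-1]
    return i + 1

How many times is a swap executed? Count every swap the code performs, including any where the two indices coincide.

pivot=11, i=-1
j=0: 13>11, skip
j=1: 16>11, skip
j=2: 8≤11, i=0, swap(0,2) ⇒ 8 16 13 6 18 20 7 15 9 4 11
j=3: 6≤11, i=1, swap(1,3) ⇒ 8 6 13 16 18 20 7 15 9 4 11
j=4: 18>11, skip
j=5: 20>11, skip
j=6: 7≤11, i=2, swap(2,6) ⇒ 8 6 7 16 18 20 13 15 9 4 11
j=7: 15>11, skip
j=8: 9≤11, i=3, swap(3,8) ⇒ 8 6 7 9 18 20 13 15 16 4 11
j=9: 4≤11, i=4, swap(4,9) ⇒ 8 6 7 9 4 20 13 15 16 18 11
swap(5,10) ⇒ 8 6 7 9 4 11 13 15 16 18 20; return 5

6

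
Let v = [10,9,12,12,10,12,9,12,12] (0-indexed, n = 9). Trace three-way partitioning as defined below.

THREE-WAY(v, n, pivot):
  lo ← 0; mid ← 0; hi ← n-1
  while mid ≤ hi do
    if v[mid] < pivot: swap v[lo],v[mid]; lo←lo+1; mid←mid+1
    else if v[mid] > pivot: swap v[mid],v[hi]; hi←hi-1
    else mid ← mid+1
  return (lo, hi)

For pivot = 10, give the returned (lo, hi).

lo=0 mid=0 hi=8
10=10: mid=1
9<10: swap(0,1), lo=1 mid=2 ⇒ [9,10,12,12,10,12,9,12,12]
12>10: swap(2,8), hi=7 ⇒ [9,10,12,12,10,12,9,12,12]
12>10: swap(2,7), hi=6 ⇒ [9,10,12,12,10,12,9,12,12]
12>10: swap(2,6), hi=5 ⇒ [9,10,9,12,10,12,12,12,12]
9<10: swap(1,2), lo=2 mid=3 ⇒ [9,9,10,12,10,12,12,12,12]
12>10: swap(3,5), hi=4 ⇒ [9,9,10,12,10,12,12,12,12]
12>10: swap(3,4), hi=3 ⇒ [9,9,10,10,12,12,12,12,12]
10=10: mid=4
done. lo=2 hi=3; v=[9,9,10,10,12,12,12,12,12]

(2, 3)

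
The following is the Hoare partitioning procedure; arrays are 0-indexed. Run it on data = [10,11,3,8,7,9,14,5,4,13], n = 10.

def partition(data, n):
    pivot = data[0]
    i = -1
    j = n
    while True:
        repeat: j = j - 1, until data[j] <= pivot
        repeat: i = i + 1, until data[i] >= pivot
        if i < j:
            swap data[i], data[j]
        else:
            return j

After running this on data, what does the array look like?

[4,5,3,8,7,9,14,11,10,13]

pivot=10
j stops at 8 (4), i stops at 0 (10); swap ⇒ [4,11,3,8,7,9,14,5,10,13]
j stops at 7 (5), i stops at 1 (11); swap ⇒ [4,5,3,8,7,9,14,11,10,13]
j stops at 5, i stops at 6; i≥j ⇒ return 5. data=[4,5,3,8,7,9,14,11,10,13]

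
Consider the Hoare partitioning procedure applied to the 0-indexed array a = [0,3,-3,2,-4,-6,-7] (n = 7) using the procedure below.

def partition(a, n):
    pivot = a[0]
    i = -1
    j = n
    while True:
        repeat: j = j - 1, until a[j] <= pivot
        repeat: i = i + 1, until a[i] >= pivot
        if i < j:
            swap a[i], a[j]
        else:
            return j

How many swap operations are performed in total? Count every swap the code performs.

3

pivot = a[0] = 0; i = -1, j = 7
j→6 (a[6]=-7≤0), i→0 (a[0]=0≥0); i<j, swap → [-7,3,-3,2,-4,-6,0]
j→5 (a[5]=-6≤0), i→1 (a[1]=3≥0); i<j, swap → [-7,-6,-3,2,-4,3,0]
j→4 (a[4]=-4≤0), i→3 (a[3]=2≥0); i<j, swap → [-7,-6,-3,-4,2,3,0]
j→3, i→4; i≥j, return j=3. a = [-7,-6,-3,-4,2,3,0]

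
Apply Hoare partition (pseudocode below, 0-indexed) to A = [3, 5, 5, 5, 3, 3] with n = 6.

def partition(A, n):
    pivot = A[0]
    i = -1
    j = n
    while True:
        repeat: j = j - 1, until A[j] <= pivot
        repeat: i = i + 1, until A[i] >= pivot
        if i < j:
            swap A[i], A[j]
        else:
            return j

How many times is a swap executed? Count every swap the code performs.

2

pivot = A[0] = 3; i = -1, j = 6
j→5 (A[5]=3≤3), i→0 (A[0]=3≥3); i<j, swap → [3, 5, 5, 5, 3, 3]
j→4 (A[4]=3≤3), i→1 (A[1]=5≥3); i<j, swap → [3, 3, 5, 5, 5, 3]
j→1, i→2; i≥j, return j=1. A = [3, 3, 5, 5, 5, 3]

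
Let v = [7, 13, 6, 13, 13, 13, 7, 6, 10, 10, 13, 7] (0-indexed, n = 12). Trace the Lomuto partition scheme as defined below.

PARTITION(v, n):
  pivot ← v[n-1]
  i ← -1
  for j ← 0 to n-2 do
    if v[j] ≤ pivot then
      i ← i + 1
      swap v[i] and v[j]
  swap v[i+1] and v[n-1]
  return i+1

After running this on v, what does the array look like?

pivot = v[11] = 7; i = -1
j=0: v[0]=7 ≤ 7 → i=0, swap v[0],v[0] (no change) → [7, 13, 6, 13, 13, 13, 7, 6, 10, 10, 13, 7]
j=1: v[1]=13 > 7 → no swap
j=2: v[2]=6 ≤ 7 → i=1, swap v[1],v[2] → [7, 6, 13, 13, 13, 13, 7, 6, 10, 10, 13, 7]
j=3: v[3]=13 > 7 → no swap
j=4: v[4]=13 > 7 → no swap
j=5: v[5]=13 > 7 → no swap
j=6: v[6]=7 ≤ 7 → i=2, swap v[2],v[6] → [7, 6, 7, 13, 13, 13, 13, 6, 10, 10, 13, 7]
j=7: v[7]=6 ≤ 7 → i=3, swap v[3],v[7] → [7, 6, 7, 6, 13, 13, 13, 13, 10, 10, 13, 7]
j=8: v[8]=10 > 7 → no swap
j=9: v[9]=10 > 7 → no swap
j=10: v[10]=13 > 7 → no swap
final swap v[4],v[11] → [7, 6, 7, 6, 7, 13, 13, 13, 10, 10, 13, 13]; return 4

[7, 6, 7, 6, 7, 13, 13, 13, 10, 10, 13, 13]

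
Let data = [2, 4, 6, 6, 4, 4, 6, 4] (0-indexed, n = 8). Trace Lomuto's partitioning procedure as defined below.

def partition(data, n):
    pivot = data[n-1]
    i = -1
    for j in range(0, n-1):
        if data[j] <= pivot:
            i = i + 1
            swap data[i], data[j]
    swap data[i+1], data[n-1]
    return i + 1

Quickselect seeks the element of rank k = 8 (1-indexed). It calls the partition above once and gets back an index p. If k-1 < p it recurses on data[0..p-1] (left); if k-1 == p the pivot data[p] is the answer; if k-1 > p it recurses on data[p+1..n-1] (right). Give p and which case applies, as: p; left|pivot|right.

4; right

pivot = data[7] = 4; i = -1
j=0: data[0]=2 ≤ 4 → i=0, swap data[0],data[0] (no change) → [2, 4, 6, 6, 4, 4, 6, 4]
j=1: data[1]=4 ≤ 4 → i=1, swap data[1],data[1] (no change) → [2, 4, 6, 6, 4, 4, 6, 4]
j=2: data[2]=6 > 4 → no swap
j=3: data[3]=6 > 4 → no swap
j=4: data[4]=4 ≤ 4 → i=2, swap data[2],data[4] → [2, 4, 4, 6, 6, 4, 6, 4]
j=5: data[5]=4 ≤ 4 → i=3, swap data[3],data[5] → [2, 4, 4, 4, 6, 6, 6, 4]
j=6: data[6]=6 > 4 → no swap
final swap data[4],data[7] → [2, 4, 4, 4, 4, 6, 6, 6]; return 4
p = 4; k-1 = 7 > 4 ⇒ right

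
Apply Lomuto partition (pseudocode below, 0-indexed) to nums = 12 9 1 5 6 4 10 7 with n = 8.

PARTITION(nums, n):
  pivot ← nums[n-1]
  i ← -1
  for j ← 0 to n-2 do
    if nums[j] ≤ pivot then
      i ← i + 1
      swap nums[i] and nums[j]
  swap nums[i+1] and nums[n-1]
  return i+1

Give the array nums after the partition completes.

1 5 6 4 7 9 10 12

pivot = nums[7] = 7; i = -1
j=0: nums[0]=12 > 7 → no swap
j=1: nums[1]=9 > 7 → no swap
j=2: nums[2]=1 ≤ 7 → i=0, swap nums[0],nums[2] → 1 9 12 5 6 4 10 7
j=3: nums[3]=5 ≤ 7 → i=1, swap nums[1],nums[3] → 1 5 12 9 6 4 10 7
j=4: nums[4]=6 ≤ 7 → i=2, swap nums[2],nums[4] → 1 5 6 9 12 4 10 7
j=5: nums[5]=4 ≤ 7 → i=3, swap nums[3],nums[5] → 1 5 6 4 12 9 10 7
j=6: nums[6]=10 > 7 → no swap
final swap nums[4],nums[7] → 1 5 6 4 7 9 10 12; return 4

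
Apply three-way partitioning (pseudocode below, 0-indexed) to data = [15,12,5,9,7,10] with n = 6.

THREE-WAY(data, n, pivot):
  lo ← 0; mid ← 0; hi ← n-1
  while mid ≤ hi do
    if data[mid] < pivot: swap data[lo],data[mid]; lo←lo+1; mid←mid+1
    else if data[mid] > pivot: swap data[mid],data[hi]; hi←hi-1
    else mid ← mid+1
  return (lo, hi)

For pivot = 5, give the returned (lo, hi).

(0, 0)

lo=0 mid=0 hi=5
15>5: swap(0,5), hi=4 ⇒ [10,12,5,9,7,15]
10>5: swap(0,4), hi=3 ⇒ [7,12,5,9,10,15]
7>5: swap(0,3), hi=2 ⇒ [9,12,5,7,10,15]
9>5: swap(0,2), hi=1 ⇒ [5,12,9,7,10,15]
5=5: mid=1
12>5: swap(1,1), hi=0 ⇒ [5,12,9,7,10,15]
done. lo=0 hi=0; data=[5,12,9,7,10,15]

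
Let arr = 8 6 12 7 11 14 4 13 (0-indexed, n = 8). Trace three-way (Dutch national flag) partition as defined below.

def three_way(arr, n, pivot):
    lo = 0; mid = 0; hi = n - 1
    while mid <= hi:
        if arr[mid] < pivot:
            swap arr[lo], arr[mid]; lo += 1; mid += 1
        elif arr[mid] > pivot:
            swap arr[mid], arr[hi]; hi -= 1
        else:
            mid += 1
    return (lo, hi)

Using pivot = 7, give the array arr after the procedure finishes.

pivot = 7; lo=0, mid=0, hi=7
arr[mid]=8>7: swap arr[0],arr[7]; hi=6 → 13 6 12 7 11 14 4 8
arr[mid]=13>7: swap arr[0],arr[6]; hi=5 → 4 6 12 7 11 14 13 8
arr[mid]=4<7: swap arr[0],arr[0]; lo=1,mid=1 → 4 6 12 7 11 14 13 8
arr[mid]=6<7: swap arr[1],arr[1]; lo=2,mid=2 → 4 6 12 7 11 14 13 8
arr[mid]=12>7: swap arr[2],arr[5]; hi=4 → 4 6 14 7 11 12 13 8
arr[mid]=14>7: swap arr[2],arr[4]; hi=3 → 4 6 11 7 14 12 13 8
arr[mid]=11>7: swap arr[2],arr[3]; hi=2 → 4 6 7 11 14 12 13 8
arr[mid]=7=7: mid=3
end: lo=2, hi=2; arr = 4 6 7 11 14 12 13 8

4 6 7 11 14 12 13 8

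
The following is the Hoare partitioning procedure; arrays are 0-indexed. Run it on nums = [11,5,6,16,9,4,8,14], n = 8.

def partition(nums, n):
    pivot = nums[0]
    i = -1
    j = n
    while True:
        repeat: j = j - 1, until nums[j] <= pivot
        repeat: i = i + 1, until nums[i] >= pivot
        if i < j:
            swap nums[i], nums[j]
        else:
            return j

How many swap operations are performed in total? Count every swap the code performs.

2

pivot=11
j stops at 6 (8), i stops at 0 (11); swap ⇒ [8,5,6,16,9,4,11,14]
j stops at 5 (4), i stops at 3 (16); swap ⇒ [8,5,6,4,9,16,11,14]
j stops at 4, i stops at 5; i≥j ⇒ return 4. nums=[8,5,6,4,9,16,11,14]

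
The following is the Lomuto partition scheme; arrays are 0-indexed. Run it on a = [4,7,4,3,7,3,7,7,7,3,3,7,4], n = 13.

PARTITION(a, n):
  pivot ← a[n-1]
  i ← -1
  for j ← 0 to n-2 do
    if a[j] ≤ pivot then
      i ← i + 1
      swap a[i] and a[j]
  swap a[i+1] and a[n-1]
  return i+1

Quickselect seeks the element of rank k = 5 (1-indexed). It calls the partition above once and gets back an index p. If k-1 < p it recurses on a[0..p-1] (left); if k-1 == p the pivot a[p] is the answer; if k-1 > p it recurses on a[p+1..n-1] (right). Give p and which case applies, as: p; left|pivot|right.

pivot=4, i=-1
j=0: 4≤4, i=0, swap(0,0) ⇒ [4,7,4,3,7,3,7,7,7,3,3,7,4]
j=1: 7>4, skip
j=2: 4≤4, i=1, swap(1,2) ⇒ [4,4,7,3,7,3,7,7,7,3,3,7,4]
j=3: 3≤4, i=2, swap(2,3) ⇒ [4,4,3,7,7,3,7,7,7,3,3,7,4]
j=4: 7>4, skip
j=5: 3≤4, i=3, swap(3,5) ⇒ [4,4,3,3,7,7,7,7,7,3,3,7,4]
j=6: 7>4, skip
j=7: 7>4, skip
j=8: 7>4, skip
j=9: 3≤4, i=4, swap(4,9) ⇒ [4,4,3,3,3,7,7,7,7,7,3,7,4]
j=10: 3≤4, i=5, swap(5,10) ⇒ [4,4,3,3,3,3,7,7,7,7,7,7,4]
j=11: 7>4, skip
swap(6,12) ⇒ [4,4,3,3,3,3,4,7,7,7,7,7,7]; return 6
p = 6; k-1 = 4 < 6 ⇒ left

6; left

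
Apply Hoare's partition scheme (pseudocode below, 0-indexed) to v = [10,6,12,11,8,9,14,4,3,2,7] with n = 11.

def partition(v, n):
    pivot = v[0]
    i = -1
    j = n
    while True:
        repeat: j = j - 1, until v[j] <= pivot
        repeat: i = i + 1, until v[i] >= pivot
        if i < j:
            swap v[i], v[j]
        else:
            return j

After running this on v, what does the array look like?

pivot=10
j stops at 10 (7), i stops at 0 (10); swap ⇒ [7,6,12,11,8,9,14,4,3,2,10]
j stops at 9 (2), i stops at 2 (12); swap ⇒ [7,6,2,11,8,9,14,4,3,12,10]
j stops at 8 (3), i stops at 3 (11); swap ⇒ [7,6,2,3,8,9,14,4,11,12,10]
j stops at 7 (4), i stops at 6 (14); swap ⇒ [7,6,2,3,8,9,4,14,11,12,10]
j stops at 6, i stops at 7; i≥j ⇒ return 6. v=[7,6,2,3,8,9,4,14,11,12,10]

[7,6,2,3,8,9,4,14,11,12,10]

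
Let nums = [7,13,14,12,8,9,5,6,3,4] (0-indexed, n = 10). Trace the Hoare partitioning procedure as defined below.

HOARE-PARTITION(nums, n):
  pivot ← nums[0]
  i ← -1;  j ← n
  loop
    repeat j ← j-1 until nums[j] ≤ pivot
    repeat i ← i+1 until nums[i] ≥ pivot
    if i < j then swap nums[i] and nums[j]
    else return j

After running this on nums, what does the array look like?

[4,3,6,5,8,9,12,14,13,7]

pivot=7
j stops at 9 (4), i stops at 0 (7); swap ⇒ [4,13,14,12,8,9,5,6,3,7]
j stops at 8 (3), i stops at 1 (13); swap ⇒ [4,3,14,12,8,9,5,6,13,7]
j stops at 7 (6), i stops at 2 (14); swap ⇒ [4,3,6,12,8,9,5,14,13,7]
j stops at 6 (5), i stops at 3 (12); swap ⇒ [4,3,6,5,8,9,12,14,13,7]
j stops at 3, i stops at 4; i≥j ⇒ return 3. nums=[4,3,6,5,8,9,12,14,13,7]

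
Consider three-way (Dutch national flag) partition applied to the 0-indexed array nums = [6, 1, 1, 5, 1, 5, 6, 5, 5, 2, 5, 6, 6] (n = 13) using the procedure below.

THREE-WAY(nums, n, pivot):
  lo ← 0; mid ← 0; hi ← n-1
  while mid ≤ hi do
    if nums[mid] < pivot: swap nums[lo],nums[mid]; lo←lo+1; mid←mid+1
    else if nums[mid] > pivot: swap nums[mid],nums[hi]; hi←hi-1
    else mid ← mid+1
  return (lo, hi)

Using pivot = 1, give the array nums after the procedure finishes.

pivot = 1; lo=0, mid=0, hi=12
nums[mid]=6>1: swap nums[0],nums[12]; hi=11 → [6, 1, 1, 5, 1, 5, 6, 5, 5, 2, 5, 6, 6]
nums[mid]=6>1: swap nums[0],nums[11]; hi=10 → [6, 1, 1, 5, 1, 5, 6, 5, 5, 2, 5, 6, 6]
nums[mid]=6>1: swap nums[0],nums[10]; hi=9 → [5, 1, 1, 5, 1, 5, 6, 5, 5, 2, 6, 6, 6]
nums[mid]=5>1: swap nums[0],nums[9]; hi=8 → [2, 1, 1, 5, 1, 5, 6, 5, 5, 5, 6, 6, 6]
nums[mid]=2>1: swap nums[0],nums[8]; hi=7 → [5, 1, 1, 5, 1, 5, 6, 5, 2, 5, 6, 6, 6]
nums[mid]=5>1: swap nums[0],nums[7]; hi=6 → [5, 1, 1, 5, 1, 5, 6, 5, 2, 5, 6, 6, 6]
nums[mid]=5>1: swap nums[0],nums[6]; hi=5 → [6, 1, 1, 5, 1, 5, 5, 5, 2, 5, 6, 6, 6]
nums[mid]=6>1: swap nums[0],nums[5]; hi=4 → [5, 1, 1, 5, 1, 6, 5, 5, 2, 5, 6, 6, 6]
nums[mid]=5>1: swap nums[0],nums[4]; hi=3 → [1, 1, 1, 5, 5, 6, 5, 5, 2, 5, 6, 6, 6]
nums[mid]=1=1: mid=1
nums[mid]=1=1: mid=2
nums[mid]=1=1: mid=3
nums[mid]=5>1: swap nums[3],nums[3]; hi=2 → [1, 1, 1, 5, 5, 6, 5, 5, 2, 5, 6, 6, 6]
end: lo=0, hi=2; nums = [1, 1, 1, 5, 5, 6, 5, 5, 2, 5, 6, 6, 6]

[1, 1, 1, 5, 5, 6, 5, 5, 2, 5, 6, 6, 6]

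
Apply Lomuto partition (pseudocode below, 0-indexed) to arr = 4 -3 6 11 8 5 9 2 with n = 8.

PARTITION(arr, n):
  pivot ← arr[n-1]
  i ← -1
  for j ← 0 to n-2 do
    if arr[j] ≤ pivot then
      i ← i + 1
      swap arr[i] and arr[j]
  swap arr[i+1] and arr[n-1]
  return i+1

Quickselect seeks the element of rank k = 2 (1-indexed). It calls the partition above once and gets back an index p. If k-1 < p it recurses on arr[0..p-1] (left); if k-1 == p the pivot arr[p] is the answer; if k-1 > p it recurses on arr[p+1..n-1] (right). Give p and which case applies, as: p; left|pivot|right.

1; pivot

pivot = arr[7] = 2; i = -1
j=0: arr[0]=4 > 2 → no swap
j=1: arr[1]=-3 ≤ 2 → i=0, swap arr[0],arr[1] → -3 4 6 11 8 5 9 2
j=2: arr[2]=6 > 2 → no swap
j=3: arr[3]=11 > 2 → no swap
j=4: arr[4]=8 > 2 → no swap
j=5: arr[5]=5 > 2 → no swap
j=6: arr[6]=9 > 2 → no swap
final swap arr[1],arr[7] → -3 2 6 11 8 5 9 4; return 1
p = 1; k-1 = 1 == 1 ⇒ pivot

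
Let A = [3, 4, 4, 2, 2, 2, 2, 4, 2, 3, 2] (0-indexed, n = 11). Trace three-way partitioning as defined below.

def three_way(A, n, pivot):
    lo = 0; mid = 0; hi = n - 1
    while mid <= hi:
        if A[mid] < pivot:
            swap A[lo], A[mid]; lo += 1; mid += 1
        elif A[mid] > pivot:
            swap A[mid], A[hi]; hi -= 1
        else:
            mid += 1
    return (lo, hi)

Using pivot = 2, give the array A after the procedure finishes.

lo=0 mid=0 hi=10
3>2: swap(0,10), hi=9 ⇒ [2, 4, 4, 2, 2, 2, 2, 4, 2, 3, 3]
2=2: mid=1
4>2: swap(1,9), hi=8 ⇒ [2, 3, 4, 2, 2, 2, 2, 4, 2, 4, 3]
3>2: swap(1,8), hi=7 ⇒ [2, 2, 4, 2, 2, 2, 2, 4, 3, 4, 3]
2=2: mid=2
4>2: swap(2,7), hi=6 ⇒ [2, 2, 4, 2, 2, 2, 2, 4, 3, 4, 3]
4>2: swap(2,6), hi=5 ⇒ [2, 2, 2, 2, 2, 2, 4, 4, 3, 4, 3]
2=2: mid=3
2=2: mid=4
2=2: mid=5
2=2: mid=6
done. lo=0 hi=5; A=[2, 2, 2, 2, 2, 2, 4, 4, 3, 4, 3]

[2, 2, 2, 2, 2, 2, 4, 4, 3, 4, 3]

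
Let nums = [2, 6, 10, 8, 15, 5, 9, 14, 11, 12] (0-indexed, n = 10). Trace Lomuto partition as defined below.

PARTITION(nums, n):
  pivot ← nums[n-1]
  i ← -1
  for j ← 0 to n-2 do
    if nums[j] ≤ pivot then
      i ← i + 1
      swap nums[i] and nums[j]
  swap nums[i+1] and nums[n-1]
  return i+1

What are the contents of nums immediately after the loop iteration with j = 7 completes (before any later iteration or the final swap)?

pivot=12, i=-1
j=0: 2≤12, i=0, swap(0,0) ⇒ [2, 6, 10, 8, 15, 5, 9, 14, 11, 12]
j=1: 6≤12, i=1, swap(1,1) ⇒ [2, 6, 10, 8, 15, 5, 9, 14, 11, 12]
j=2: 10≤12, i=2, swap(2,2) ⇒ [2, 6, 10, 8, 15, 5, 9, 14, 11, 12]
j=3: 8≤12, i=3, swap(3,3) ⇒ [2, 6, 10, 8, 15, 5, 9, 14, 11, 12]
j=4: 15>12, skip
j=5: 5≤12, i=4, swap(4,5) ⇒ [2, 6, 10, 8, 5, 15, 9, 14, 11, 12]
j=6: 9≤12, i=5, swap(5,6) ⇒ [2, 6, 10, 8, 5, 9, 15, 14, 11, 12]
j=7: 14>12, skip
(after j=7) nums = [2, 6, 10, 8, 5, 9, 15, 14, 11, 12]

[2, 6, 10, 8, 5, 9, 15, 14, 11, 12]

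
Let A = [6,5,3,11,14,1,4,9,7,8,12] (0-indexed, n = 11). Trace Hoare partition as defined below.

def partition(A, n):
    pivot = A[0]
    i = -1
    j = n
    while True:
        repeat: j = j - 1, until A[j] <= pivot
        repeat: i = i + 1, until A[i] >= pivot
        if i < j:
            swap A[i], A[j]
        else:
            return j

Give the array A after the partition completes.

[4,5,3,1,14,11,6,9,7,8,12]

pivot = A[0] = 6; i = -1, j = 11
j→6 (A[6]=4≤6), i→0 (A[0]=6≥6); i<j, swap → [4,5,3,11,14,1,6,9,7,8,12]
j→5 (A[5]=1≤6), i→3 (A[3]=11≥6); i<j, swap → [4,5,3,1,14,11,6,9,7,8,12]
j→3, i→4; i≥j, return j=3. A = [4,5,3,1,14,11,6,9,7,8,12]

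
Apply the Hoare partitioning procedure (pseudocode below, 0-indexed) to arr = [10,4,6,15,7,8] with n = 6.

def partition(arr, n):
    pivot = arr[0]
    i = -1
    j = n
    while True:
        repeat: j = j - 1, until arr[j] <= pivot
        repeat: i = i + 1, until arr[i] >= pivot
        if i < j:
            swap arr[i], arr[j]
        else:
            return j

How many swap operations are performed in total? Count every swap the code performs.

2

pivot = arr[0] = 10; i = -1, j = 6
j→5 (arr[5]=8≤10), i→0 (arr[0]=10≥10); i<j, swap → [8,4,6,15,7,10]
j→4 (arr[4]=7≤10), i→3 (arr[3]=15≥10); i<j, swap → [8,4,6,7,15,10]
j→3, i→4; i≥j, return j=3. arr = [8,4,6,7,15,10]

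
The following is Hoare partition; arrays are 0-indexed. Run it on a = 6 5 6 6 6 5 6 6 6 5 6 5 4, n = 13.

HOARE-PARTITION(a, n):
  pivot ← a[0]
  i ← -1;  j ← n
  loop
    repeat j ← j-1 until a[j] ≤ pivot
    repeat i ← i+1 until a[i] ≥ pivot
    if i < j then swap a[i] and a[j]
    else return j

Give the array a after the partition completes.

pivot=6
j stops at 12 (4), i stops at 0 (6); swap ⇒ 4 5 6 6 6 5 6 6 6 5 6 5 6
j stops at 11 (5), i stops at 2 (6); swap ⇒ 4 5 5 6 6 5 6 6 6 5 6 6 6
j stops at 10 (6), i stops at 3 (6); swap ⇒ 4 5 5 6 6 5 6 6 6 5 6 6 6
j stops at 9 (5), i stops at 4 (6); swap ⇒ 4 5 5 6 5 5 6 6 6 6 6 6 6
j stops at 8 (6), i stops at 6 (6); swap ⇒ 4 5 5 6 5 5 6 6 6 6 6 6 6
j stops at 7, i stops at 7; i≥j ⇒ return 7. a=4 5 5 6 5 5 6 6 6 6 6 6 6

4 5 5 6 5 5 6 6 6 6 6 6 6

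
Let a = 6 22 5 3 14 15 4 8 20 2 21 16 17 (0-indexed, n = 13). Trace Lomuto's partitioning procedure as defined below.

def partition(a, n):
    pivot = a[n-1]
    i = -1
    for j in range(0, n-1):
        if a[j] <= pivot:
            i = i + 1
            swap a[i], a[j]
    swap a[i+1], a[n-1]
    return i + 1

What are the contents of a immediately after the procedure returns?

6 5 3 14 15 4 8 2 16 17 21 20 22

pivot = a[12] = 17; i = -1
j=0: a[0]=6 ≤ 17 → i=0, swap a[0],a[0] (no change) → 6 22 5 3 14 15 4 8 20 2 21 16 17
j=1: a[1]=22 > 17 → no swap
j=2: a[2]=5 ≤ 17 → i=1, swap a[1],a[2] → 6 5 22 3 14 15 4 8 20 2 21 16 17
j=3: a[3]=3 ≤ 17 → i=2, swap a[2],a[3] → 6 5 3 22 14 15 4 8 20 2 21 16 17
j=4: a[4]=14 ≤ 17 → i=3, swap a[3],a[4] → 6 5 3 14 22 15 4 8 20 2 21 16 17
j=5: a[5]=15 ≤ 17 → i=4, swap a[4],a[5] → 6 5 3 14 15 22 4 8 20 2 21 16 17
j=6: a[6]=4 ≤ 17 → i=5, swap a[5],a[6] → 6 5 3 14 15 4 22 8 20 2 21 16 17
j=7: a[7]=8 ≤ 17 → i=6, swap a[6],a[7] → 6 5 3 14 15 4 8 22 20 2 21 16 17
j=8: a[8]=20 > 17 → no swap
j=9: a[9]=2 ≤ 17 → i=7, swap a[7],a[9] → 6 5 3 14 15 4 8 2 20 22 21 16 17
j=10: a[10]=21 > 17 → no swap
j=11: a[11]=16 ≤ 17 → i=8, swap a[8],a[11] → 6 5 3 14 15 4 8 2 16 22 21 20 17
final swap a[9],a[12] → 6 5 3 14 15 4 8 2 16 17 21 20 22; return 9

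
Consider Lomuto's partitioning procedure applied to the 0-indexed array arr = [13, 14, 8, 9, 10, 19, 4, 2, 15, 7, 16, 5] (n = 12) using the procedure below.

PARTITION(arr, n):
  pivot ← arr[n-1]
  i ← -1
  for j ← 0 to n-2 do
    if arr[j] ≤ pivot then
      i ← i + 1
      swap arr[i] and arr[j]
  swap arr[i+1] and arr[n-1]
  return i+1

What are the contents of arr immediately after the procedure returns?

pivot=5, i=-1
j=0: 13>5, skip
j=1: 14>5, skip
j=2: 8>5, skip
j=3: 9>5, skip
j=4: 10>5, skip
j=5: 19>5, skip
j=6: 4≤5, i=0, swap(0,6) ⇒ [4, 14, 8, 9, 10, 19, 13, 2, 15, 7, 16, 5]
j=7: 2≤5, i=1, swap(1,7) ⇒ [4, 2, 8, 9, 10, 19, 13, 14, 15, 7, 16, 5]
j=8: 15>5, skip
j=9: 7>5, skip
j=10: 16>5, skip
swap(2,11) ⇒ [4, 2, 5, 9, 10, 19, 13, 14, 15, 7, 16, 8]; return 2

[4, 2, 5, 9, 10, 19, 13, 14, 15, 7, 16, 8]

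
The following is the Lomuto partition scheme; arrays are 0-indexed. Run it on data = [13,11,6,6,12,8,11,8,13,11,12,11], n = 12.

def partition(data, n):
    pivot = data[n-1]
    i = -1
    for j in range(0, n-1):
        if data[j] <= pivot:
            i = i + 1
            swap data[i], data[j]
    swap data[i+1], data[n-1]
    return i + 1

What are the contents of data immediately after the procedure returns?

pivot=11, i=-1
j=0: 13>11, skip
j=1: 11≤11, i=0, swap(0,1) ⇒ [11,13,6,6,12,8,11,8,13,11,12,11]
j=2: 6≤11, i=1, swap(1,2) ⇒ [11,6,13,6,12,8,11,8,13,11,12,11]
j=3: 6≤11, i=2, swap(2,3) ⇒ [11,6,6,13,12,8,11,8,13,11,12,11]
j=4: 12>11, skip
j=5: 8≤11, i=3, swap(3,5) ⇒ [11,6,6,8,12,13,11,8,13,11,12,11]
j=6: 11≤11, i=4, swap(4,6) ⇒ [11,6,6,8,11,13,12,8,13,11,12,11]
j=7: 8≤11, i=5, swap(5,7) ⇒ [11,6,6,8,11,8,12,13,13,11,12,11]
j=8: 13>11, skip
j=9: 11≤11, i=6, swap(6,9) ⇒ [11,6,6,8,11,8,11,13,13,12,12,11]
j=10: 12>11, skip
swap(7,11) ⇒ [11,6,6,8,11,8,11,11,13,12,12,13]; return 7

[11,6,6,8,11,8,11,11,13,12,12,13]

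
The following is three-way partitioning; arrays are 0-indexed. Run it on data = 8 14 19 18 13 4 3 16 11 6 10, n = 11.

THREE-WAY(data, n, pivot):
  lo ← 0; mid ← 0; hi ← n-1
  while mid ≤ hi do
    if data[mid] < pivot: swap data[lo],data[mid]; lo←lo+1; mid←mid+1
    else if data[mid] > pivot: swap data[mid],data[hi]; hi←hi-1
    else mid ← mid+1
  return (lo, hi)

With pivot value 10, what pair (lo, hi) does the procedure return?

pivot = 10; lo=0, mid=0, hi=10
data[mid]=8<10: swap data[0],data[0]; lo=1,mid=1 → 8 14 19 18 13 4 3 16 11 6 10
data[mid]=14>10: swap data[1],data[10]; hi=9 → 8 10 19 18 13 4 3 16 11 6 14
data[mid]=10=10: mid=2
data[mid]=19>10: swap data[2],data[9]; hi=8 → 8 10 6 18 13 4 3 16 11 19 14
data[mid]=6<10: swap data[1],data[2]; lo=2,mid=3 → 8 6 10 18 13 4 3 16 11 19 14
data[mid]=18>10: swap data[3],data[8]; hi=7 → 8 6 10 11 13 4 3 16 18 19 14
data[mid]=11>10: swap data[3],data[7]; hi=6 → 8 6 10 16 13 4 3 11 18 19 14
data[mid]=16>10: swap data[3],data[6]; hi=5 → 8 6 10 3 13 4 16 11 18 19 14
data[mid]=3<10: swap data[2],data[3]; lo=3,mid=4 → 8 6 3 10 13 4 16 11 18 19 14
data[mid]=13>10: swap data[4],data[5]; hi=4 → 8 6 3 10 4 13 16 11 18 19 14
data[mid]=4<10: swap data[3],data[4]; lo=4,mid=5 → 8 6 3 4 10 13 16 11 18 19 14
end: lo=4, hi=4; data = 8 6 3 4 10 13 16 11 18 19 14

(4, 4)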